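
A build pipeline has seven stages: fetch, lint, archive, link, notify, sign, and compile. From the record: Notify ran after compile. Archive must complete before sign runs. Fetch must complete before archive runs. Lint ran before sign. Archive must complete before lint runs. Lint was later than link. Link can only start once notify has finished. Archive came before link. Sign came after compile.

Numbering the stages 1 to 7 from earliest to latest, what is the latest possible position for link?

5

Link must come before lint and sign — 2 stages forced after it.
Everything else can be placed before link in some valid order, so link can sit as late as position 7 − 2 = 5.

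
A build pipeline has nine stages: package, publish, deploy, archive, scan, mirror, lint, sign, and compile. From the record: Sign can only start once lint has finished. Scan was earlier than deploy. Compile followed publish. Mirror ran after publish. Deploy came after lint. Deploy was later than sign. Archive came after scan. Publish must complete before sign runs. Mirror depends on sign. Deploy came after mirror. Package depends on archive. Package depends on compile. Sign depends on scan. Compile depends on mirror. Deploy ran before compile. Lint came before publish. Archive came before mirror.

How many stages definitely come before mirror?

Directly stated before mirror: archive, publish, and sign.
Lint reaches mirror via lint → sign → mirror.
Scan reaches mirror via scan → archive → mirror.
No chain forces package (or any of the others) ahead of mirror.
That's archive, lint, publish, scan, and sign — 5 in all.

5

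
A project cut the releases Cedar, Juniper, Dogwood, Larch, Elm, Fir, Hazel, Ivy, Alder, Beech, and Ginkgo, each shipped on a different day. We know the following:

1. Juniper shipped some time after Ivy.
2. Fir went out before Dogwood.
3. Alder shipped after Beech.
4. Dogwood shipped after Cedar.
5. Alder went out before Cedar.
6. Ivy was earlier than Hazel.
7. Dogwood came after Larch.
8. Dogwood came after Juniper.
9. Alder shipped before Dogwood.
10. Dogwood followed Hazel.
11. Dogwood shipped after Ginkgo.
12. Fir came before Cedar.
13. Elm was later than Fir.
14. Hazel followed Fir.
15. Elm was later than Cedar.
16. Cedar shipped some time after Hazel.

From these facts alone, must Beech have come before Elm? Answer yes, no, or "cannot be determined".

yes

Chain the constraints: Beech → Alder → Cedar → Elm. Each link is directly stated, so Beech comes before Elm.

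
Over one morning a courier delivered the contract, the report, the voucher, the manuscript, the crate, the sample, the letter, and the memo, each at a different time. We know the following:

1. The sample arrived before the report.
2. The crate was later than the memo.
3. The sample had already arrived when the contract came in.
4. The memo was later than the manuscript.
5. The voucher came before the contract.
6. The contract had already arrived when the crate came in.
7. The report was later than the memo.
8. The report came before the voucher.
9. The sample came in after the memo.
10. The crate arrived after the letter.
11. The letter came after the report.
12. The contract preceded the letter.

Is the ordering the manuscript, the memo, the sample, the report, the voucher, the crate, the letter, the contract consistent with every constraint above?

The constraints require the contract before the letter, but in the proposed sequence the letter appears ahead of the contract. That one violation is enough.

no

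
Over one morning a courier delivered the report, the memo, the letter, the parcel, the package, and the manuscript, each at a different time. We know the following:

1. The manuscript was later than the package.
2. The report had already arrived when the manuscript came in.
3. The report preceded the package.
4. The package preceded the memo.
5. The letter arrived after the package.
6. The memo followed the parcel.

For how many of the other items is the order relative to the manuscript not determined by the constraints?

Forced before the manuscript: the package and the report.
That leaves the letter, the memo, and the parcel with no forced order relative to the manuscript — 3.

3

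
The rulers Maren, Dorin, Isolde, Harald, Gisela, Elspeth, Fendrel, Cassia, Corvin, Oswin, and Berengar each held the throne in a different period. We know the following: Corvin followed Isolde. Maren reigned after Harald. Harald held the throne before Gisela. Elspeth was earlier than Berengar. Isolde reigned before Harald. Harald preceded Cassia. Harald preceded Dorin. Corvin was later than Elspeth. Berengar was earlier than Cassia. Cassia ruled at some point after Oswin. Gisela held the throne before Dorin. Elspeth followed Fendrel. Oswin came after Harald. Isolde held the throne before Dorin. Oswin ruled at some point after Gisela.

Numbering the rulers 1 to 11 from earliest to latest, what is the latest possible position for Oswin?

10

Oswin must come before Cassia — 1 ruler forced after them.
Everything else can be placed before Oswin in some valid order, so Oswin can sit as late as position 11 − 1 = 10.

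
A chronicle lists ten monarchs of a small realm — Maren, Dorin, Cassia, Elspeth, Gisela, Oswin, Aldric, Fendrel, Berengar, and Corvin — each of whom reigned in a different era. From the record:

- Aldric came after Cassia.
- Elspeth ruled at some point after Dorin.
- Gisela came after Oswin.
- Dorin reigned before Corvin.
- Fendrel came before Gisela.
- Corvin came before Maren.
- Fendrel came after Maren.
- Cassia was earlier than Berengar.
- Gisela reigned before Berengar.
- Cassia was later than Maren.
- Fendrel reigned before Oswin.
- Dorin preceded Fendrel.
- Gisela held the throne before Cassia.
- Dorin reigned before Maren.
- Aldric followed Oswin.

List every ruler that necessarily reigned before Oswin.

Directly stated before Oswin: Fendrel.
Corvin reaches Oswin via Corvin → Maren → Fendrel → Oswin.
Dorin reaches Oswin via Dorin → Fendrel → Oswin.
Maren reaches Oswin via Maren → Fendrel → Oswin.
No chain forces Berengar (or any of the others) ahead of Oswin.

Corvin, Dorin, Fendrel, Maren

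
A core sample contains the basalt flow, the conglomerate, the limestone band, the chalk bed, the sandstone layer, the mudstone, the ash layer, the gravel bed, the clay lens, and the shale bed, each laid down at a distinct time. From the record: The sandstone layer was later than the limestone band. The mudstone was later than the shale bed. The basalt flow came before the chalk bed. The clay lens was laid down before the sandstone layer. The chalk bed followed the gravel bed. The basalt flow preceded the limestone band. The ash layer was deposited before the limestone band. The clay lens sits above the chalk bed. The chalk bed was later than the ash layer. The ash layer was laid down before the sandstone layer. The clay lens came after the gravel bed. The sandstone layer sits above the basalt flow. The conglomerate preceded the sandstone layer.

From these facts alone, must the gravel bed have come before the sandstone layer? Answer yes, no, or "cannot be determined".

yes

Chain the constraints: the gravel bed → the clay lens → the sandstone layer. Each link is directly stated, so the gravel bed comes before the sandstone layer.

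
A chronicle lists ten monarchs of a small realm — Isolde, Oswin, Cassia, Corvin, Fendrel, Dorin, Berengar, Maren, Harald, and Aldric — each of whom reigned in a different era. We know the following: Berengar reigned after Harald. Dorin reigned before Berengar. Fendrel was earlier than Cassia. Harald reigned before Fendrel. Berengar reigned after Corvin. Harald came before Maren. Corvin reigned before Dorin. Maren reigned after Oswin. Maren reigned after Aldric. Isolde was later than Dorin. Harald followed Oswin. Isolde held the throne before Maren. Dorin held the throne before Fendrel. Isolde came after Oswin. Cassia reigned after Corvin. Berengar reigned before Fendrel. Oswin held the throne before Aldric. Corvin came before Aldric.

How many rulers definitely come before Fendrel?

5

Directly stated before Fendrel: Berengar, Dorin, and Harald.
Corvin reaches Fendrel via Corvin → Berengar → Fendrel.
Oswin reaches Fendrel via Oswin → Harald → Fendrel.
That's Berengar, Corvin, Dorin, Harald, and Oswin — 5 in all.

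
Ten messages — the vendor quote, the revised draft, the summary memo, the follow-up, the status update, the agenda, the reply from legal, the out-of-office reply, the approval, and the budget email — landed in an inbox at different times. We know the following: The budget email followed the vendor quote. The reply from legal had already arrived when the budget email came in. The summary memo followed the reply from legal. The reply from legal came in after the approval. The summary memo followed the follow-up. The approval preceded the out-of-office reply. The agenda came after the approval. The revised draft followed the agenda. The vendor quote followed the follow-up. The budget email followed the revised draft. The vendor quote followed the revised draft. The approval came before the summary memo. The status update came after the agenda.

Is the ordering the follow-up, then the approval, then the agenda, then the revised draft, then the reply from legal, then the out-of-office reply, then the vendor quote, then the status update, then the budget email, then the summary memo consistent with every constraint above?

Check each stated constraint against the proposed order — e.g. the approval is ahead of the summary memo; the follow-up is ahead of the summary memo. Every pair is in the required order; nothing is violated.

yes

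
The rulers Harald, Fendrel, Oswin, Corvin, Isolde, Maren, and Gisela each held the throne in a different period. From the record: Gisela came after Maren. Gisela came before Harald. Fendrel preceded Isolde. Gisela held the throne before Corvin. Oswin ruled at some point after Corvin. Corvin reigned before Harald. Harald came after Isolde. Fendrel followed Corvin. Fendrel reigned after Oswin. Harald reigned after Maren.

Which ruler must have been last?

Harald

Every other ruler has a chain of constraints placing them before Harald, so Harald is last.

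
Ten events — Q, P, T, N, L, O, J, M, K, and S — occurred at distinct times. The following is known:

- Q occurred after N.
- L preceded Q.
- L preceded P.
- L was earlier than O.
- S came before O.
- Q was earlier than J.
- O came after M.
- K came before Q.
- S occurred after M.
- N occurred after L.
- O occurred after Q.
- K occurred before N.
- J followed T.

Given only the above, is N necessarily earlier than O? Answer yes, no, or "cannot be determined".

yes

Chain the constraints: N → Q → O. Each link is directly stated, so N comes before O.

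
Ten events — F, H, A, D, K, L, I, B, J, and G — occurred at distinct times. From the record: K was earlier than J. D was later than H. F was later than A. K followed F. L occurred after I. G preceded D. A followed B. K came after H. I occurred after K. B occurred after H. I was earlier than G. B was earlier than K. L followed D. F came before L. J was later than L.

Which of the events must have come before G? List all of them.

A, B, F, H, I, K

Directly stated before G: I.
A reaches G via A → F → K → I → G.
B reaches G via B → K → I → G.
F reaches G via F → K → I → G.
Likewise H and K each reach G by chaining the stated constraints.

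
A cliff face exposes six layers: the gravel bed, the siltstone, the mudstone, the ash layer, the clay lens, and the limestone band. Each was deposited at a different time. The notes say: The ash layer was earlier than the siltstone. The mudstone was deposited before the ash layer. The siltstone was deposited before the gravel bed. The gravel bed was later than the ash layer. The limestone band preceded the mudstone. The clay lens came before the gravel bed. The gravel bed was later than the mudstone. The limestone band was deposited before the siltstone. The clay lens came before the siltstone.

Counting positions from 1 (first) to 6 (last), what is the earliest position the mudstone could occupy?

2

The limestone band must come before the mudstone — 1 forced predecessor.
Nothing else is forced ahead of the mudstone, so its earliest slot is position 1 + 1 = 2.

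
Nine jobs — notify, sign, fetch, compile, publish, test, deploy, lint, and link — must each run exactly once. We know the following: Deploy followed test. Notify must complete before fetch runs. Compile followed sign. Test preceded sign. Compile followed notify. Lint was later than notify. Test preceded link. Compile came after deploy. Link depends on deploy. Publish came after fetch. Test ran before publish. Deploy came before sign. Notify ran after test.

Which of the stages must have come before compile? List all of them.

Directly stated before compile: deploy, notify, and sign.
Test reaches compile via test → notify → compile.
No chain forces link (or any of the others) ahead of compile.

deploy, notify, sign, test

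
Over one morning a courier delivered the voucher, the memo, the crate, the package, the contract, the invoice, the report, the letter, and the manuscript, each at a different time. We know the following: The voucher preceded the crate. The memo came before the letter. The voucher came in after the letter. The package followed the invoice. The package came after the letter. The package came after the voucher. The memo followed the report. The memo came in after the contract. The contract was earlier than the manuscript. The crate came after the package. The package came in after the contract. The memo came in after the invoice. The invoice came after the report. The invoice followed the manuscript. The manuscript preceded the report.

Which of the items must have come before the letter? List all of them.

the contract, the invoice, the manuscript, the memo, the report

Directly stated before the letter: the memo.
The contract reaches the letter via the contract → the memo → the letter.
The invoice reaches the letter via the invoice → the memo → the letter.
The manuscript reaches the letter via the manuscript → the report → the memo → the letter.
Likewise the report reaches the letter by chaining the stated constraints.
No chain forces the voucher (or any of the others) ahead of the letter.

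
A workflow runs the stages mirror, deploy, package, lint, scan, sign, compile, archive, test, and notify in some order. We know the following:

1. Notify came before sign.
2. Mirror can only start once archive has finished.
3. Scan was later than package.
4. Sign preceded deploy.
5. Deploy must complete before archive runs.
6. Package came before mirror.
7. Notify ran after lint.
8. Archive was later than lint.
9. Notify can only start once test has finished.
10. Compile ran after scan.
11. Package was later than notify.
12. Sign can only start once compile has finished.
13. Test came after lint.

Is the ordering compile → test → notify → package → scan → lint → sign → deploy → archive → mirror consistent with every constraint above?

no

The constraints require scan before compile, but in the proposed sequence compile appears ahead of scan. That one violation is enough.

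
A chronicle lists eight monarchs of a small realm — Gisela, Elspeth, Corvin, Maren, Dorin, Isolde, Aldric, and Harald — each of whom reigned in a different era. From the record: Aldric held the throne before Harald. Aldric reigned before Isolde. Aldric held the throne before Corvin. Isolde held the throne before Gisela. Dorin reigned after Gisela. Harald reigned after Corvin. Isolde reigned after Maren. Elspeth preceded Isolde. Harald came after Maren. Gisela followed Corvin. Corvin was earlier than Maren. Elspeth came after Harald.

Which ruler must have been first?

Aldric

Aldric has a chain of constraints placing them before every other ruler, so Aldric must be first.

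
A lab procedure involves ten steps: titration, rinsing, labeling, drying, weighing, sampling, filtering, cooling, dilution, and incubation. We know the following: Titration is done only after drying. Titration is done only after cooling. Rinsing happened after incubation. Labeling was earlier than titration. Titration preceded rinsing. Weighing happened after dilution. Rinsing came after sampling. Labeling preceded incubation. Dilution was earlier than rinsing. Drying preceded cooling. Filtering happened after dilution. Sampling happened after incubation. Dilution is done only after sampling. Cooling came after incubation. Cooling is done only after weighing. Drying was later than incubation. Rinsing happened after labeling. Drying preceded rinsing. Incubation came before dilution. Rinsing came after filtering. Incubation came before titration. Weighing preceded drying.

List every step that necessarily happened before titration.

Directly stated before titration: cooling, drying, incubation, and labeling.
Dilution reaches titration via dilution → weighing → cooling → titration.
Sampling reaches titration via sampling → dilution → weighing → cooling → titration.
Weighing reaches titration via weighing → cooling → titration.

cooling, dilution, drying, incubation, labeling, sampling, weighing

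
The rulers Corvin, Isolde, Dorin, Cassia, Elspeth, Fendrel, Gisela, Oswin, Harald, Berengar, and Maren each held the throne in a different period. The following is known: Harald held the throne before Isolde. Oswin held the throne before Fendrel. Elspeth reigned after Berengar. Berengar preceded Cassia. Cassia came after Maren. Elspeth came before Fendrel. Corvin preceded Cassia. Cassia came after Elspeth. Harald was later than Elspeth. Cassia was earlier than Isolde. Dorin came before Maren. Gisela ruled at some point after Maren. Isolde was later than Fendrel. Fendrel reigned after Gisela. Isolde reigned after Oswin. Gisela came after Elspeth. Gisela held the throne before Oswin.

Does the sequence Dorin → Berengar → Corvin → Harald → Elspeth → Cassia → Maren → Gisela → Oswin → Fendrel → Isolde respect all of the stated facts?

no

The constraints require Elspeth before Harald, but in the proposed sequence Harald appears ahead of Elspeth. That one violation is enough.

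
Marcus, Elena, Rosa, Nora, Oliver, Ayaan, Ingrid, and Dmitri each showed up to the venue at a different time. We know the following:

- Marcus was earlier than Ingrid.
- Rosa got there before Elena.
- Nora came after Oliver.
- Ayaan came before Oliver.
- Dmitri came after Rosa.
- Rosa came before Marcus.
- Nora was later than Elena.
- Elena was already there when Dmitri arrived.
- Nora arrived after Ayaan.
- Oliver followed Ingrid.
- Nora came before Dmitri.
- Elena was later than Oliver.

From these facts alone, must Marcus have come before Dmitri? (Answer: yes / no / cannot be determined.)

yes

Chain the constraints: Marcus → Ingrid → Oliver → Elena → Dmitri. Each link is directly stated, so Marcus comes before Dmitri.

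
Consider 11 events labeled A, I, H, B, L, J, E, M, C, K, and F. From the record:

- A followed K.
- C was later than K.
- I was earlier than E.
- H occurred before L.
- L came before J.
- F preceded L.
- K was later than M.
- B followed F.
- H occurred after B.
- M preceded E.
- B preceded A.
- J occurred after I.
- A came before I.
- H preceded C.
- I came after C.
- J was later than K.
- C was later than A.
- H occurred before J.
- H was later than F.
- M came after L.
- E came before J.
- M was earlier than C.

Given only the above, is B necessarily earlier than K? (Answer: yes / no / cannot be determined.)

Chain the constraints: B → H → L → M → K. Each link is directly stated, so B comes before K.

yes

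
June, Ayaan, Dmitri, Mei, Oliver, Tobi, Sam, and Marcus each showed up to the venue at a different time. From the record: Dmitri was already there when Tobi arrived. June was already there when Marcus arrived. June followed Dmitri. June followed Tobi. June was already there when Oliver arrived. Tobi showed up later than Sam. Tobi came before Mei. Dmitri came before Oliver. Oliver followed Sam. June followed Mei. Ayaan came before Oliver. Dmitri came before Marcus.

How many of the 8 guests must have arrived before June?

4

Directly stated before June: Dmitri, Mei, and Tobi.
Sam reaches June via Sam → Tobi → June.
No chain forces Oliver (or any of the others) ahead of June.
That's Dmitri, Mei, Sam, and Tobi — 4 in all.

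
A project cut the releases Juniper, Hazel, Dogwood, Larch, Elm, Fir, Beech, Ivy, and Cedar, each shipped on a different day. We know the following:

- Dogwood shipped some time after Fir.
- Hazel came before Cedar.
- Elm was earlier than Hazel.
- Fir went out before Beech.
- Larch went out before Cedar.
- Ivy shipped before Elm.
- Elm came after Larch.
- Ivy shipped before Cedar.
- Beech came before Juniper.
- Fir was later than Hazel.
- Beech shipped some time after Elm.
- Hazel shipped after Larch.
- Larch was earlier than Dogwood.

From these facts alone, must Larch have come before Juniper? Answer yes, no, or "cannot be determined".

yes

Chain the constraints: Larch → Elm → Beech → Juniper. Each link is directly stated, so Larch comes before Juniper.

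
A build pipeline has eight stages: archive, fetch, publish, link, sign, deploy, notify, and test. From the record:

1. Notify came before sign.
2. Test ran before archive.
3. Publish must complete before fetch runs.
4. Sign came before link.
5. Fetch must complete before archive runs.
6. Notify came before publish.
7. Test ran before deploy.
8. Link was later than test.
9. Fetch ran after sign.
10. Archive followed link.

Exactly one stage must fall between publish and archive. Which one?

fetch

Tracing the constraints gives publish → fetch → archive, so fetch sits after publish and before archive.
No other stage is forced both after publish and before archive.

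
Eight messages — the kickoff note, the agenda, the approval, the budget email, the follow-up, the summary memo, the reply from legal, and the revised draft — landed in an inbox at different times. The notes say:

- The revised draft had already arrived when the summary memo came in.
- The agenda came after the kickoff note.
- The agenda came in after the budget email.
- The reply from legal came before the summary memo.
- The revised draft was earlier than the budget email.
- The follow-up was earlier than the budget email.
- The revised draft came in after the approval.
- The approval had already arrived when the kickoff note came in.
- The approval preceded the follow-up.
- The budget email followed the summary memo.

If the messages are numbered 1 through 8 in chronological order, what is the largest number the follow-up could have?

6

The follow-up must come before the agenda and the budget email — 2 messages forced after it.
Everything else can be placed before the follow-up in some valid order, so the follow-up can sit as late as position 8 − 2 = 6.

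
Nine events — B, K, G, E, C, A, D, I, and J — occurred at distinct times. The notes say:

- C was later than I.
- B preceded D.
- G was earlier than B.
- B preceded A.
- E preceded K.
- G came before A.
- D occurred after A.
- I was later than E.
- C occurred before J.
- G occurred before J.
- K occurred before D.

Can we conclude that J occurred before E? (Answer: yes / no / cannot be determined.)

no

Tracing the constraints gives E → I → C → J, so E must come before J.
That means J cannot be before E.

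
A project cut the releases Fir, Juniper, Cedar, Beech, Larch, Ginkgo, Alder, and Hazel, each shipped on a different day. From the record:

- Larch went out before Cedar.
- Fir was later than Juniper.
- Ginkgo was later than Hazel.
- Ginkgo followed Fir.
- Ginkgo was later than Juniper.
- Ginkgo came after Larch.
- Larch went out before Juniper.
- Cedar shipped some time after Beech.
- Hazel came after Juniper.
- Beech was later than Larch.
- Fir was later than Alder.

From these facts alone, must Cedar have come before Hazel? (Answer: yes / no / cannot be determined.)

No chain of stated constraints runs from Cedar to Hazel, and none runs from Hazel to Cedar either.
So the relative order of Cedar and Hazel is not fixed by the given facts.

cannot be determined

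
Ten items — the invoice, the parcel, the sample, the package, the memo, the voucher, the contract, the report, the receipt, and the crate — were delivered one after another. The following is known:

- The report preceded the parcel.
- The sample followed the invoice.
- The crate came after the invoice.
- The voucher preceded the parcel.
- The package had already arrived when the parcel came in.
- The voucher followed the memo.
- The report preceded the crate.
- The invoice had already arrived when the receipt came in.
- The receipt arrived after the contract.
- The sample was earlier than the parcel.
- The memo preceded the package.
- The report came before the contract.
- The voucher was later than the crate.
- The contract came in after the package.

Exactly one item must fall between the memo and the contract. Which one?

the package

Tracing the constraints gives the memo → the package → the contract, so the package sits after the memo and before the contract.
No other item is forced both after the memo and before the contract.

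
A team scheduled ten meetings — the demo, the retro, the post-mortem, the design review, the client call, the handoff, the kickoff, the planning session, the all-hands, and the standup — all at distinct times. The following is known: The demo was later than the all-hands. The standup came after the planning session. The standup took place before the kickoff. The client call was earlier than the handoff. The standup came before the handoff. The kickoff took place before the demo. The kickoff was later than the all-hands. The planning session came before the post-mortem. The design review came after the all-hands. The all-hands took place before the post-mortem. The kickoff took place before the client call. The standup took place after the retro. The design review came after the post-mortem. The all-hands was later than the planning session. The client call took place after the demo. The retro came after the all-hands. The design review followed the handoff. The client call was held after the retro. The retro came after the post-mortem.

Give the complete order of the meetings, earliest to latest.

The constraints fix every adjacent pair, so only one ordering works:
the planning session → the all-hands → the post-mortem → the retro → the standup → the kickoff → the demo → the client call → the handoff → the design review.

the planning session, the all-hands, the post-mortem, the retro, the standup, the kickoff, the demo, the client call, the handoff, the design review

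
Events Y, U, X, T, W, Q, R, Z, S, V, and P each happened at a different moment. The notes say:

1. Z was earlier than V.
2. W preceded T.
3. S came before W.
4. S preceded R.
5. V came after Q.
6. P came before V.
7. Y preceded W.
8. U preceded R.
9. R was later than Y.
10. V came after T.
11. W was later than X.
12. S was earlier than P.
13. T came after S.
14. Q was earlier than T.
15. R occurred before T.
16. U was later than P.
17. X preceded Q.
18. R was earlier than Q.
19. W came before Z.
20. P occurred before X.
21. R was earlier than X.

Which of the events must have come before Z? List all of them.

Directly stated before Z: W.
P reaches Z via P → X → W → Z.
R reaches Z via R → X → W → Z.
S reaches Z via S → W → Z.
Likewise U, X, and Y each reach Z by chaining the stated constraints.
No chain forces V (or any of the others) ahead of Z.

P, R, S, U, W, X, Y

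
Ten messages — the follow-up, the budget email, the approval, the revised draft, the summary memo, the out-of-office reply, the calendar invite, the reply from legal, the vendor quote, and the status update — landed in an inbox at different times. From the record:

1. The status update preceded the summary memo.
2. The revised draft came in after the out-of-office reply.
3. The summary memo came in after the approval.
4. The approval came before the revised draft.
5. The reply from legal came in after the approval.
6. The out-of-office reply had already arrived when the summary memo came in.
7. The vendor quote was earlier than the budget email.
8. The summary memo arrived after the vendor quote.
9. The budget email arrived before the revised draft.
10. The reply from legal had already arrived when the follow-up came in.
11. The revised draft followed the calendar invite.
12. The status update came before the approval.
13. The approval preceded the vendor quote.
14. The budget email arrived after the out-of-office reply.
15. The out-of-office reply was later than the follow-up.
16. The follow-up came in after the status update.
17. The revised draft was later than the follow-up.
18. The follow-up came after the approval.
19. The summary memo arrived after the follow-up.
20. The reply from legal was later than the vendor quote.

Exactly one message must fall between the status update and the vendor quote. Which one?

Tracing the constraints gives the status update → the approval → the vendor quote, so the approval sits after the status update and before the vendor quote.
No other message is forced both after the status update and before the vendor quote.

the approval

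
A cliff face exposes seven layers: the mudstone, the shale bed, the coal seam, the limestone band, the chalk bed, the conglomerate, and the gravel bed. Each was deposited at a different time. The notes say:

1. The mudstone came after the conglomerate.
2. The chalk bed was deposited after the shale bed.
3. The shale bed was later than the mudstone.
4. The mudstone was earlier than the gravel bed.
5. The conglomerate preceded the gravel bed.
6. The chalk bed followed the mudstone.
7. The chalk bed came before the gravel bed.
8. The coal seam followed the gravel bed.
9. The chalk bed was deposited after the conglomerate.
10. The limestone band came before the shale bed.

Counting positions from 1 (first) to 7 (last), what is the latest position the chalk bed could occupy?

The chalk bed must come before the coal seam and the gravel bed — 2 layers forced after it.
Everything else can be placed before the chalk bed in some valid order, so the chalk bed can sit as late as position 7 − 2 = 5.

5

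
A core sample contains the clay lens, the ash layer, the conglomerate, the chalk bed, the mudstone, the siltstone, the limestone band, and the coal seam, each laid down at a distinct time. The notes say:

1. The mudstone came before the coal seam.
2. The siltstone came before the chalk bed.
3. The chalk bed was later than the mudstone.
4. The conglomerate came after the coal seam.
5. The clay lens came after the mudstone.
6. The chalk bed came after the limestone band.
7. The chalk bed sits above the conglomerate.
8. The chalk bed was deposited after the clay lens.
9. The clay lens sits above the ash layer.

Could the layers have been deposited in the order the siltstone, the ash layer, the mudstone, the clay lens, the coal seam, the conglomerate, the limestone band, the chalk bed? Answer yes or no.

Check each stated constraint against the proposed order — e.g. the mudstone is ahead of the chalk bed; the siltstone is ahead of the chalk bed. Every pair is in the required order; nothing is violated.

yes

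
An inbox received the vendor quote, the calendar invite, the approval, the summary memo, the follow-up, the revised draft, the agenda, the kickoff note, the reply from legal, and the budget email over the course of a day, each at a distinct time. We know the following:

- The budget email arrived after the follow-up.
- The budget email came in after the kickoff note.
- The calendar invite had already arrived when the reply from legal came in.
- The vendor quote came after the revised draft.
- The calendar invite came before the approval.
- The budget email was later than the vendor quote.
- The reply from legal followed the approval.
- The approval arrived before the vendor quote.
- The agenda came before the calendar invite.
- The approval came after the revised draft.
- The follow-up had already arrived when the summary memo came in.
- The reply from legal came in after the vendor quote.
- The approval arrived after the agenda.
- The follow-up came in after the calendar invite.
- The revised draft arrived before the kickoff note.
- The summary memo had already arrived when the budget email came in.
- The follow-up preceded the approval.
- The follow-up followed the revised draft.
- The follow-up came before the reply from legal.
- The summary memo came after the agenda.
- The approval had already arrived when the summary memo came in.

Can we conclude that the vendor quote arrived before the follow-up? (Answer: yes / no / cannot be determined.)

Tracing the constraints gives the follow-up → the approval → the vendor quote, so the follow-up must come before the vendor quote.
That means the vendor quote cannot be before the follow-up.

no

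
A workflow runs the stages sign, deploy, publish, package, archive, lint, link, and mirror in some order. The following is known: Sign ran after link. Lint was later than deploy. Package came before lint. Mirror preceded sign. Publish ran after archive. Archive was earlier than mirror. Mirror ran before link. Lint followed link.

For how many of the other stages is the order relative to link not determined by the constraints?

3

Forced before link: archive and mirror; forced after link: lint and sign.
That leaves deploy, package, and publish with no forced order relative to link — 3.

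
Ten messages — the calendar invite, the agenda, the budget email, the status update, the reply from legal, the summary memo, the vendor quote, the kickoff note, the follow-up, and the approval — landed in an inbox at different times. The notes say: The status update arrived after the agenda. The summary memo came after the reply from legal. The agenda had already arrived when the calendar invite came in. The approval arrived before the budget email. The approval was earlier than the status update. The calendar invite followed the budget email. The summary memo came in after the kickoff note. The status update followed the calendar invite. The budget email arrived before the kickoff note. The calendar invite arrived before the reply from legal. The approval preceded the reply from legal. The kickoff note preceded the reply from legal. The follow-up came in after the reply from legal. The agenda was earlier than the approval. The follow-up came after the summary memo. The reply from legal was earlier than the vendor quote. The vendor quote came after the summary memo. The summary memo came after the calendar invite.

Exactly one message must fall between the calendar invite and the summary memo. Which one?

the reply from legal

Tracing the constraints gives the calendar invite → the reply from legal → the summary memo, so the reply from legal sits after the calendar invite and before the summary memo.
No other message is forced both after the calendar invite and before the summary memo.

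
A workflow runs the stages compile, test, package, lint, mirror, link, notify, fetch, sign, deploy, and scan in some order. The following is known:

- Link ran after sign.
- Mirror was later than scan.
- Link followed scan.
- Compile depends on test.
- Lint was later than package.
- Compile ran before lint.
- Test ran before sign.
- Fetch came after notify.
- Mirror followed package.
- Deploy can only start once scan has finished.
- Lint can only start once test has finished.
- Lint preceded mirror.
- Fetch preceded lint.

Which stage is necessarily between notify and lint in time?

Tracing the constraints gives notify → fetch → lint, so fetch sits after notify and before lint.
No other stage is forced both after notify and before lint.

fetch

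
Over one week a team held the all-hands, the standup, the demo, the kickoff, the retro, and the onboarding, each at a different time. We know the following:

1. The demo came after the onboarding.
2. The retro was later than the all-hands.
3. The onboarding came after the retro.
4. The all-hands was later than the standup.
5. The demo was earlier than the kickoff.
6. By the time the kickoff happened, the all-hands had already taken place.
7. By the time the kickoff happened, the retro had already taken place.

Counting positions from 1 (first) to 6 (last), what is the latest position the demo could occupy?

5

The demo must come before the kickoff — 1 meeting forced after it.
Everything else can be placed before the demo in some valid order, so the demo can sit as late as position 6 − 1 = 5.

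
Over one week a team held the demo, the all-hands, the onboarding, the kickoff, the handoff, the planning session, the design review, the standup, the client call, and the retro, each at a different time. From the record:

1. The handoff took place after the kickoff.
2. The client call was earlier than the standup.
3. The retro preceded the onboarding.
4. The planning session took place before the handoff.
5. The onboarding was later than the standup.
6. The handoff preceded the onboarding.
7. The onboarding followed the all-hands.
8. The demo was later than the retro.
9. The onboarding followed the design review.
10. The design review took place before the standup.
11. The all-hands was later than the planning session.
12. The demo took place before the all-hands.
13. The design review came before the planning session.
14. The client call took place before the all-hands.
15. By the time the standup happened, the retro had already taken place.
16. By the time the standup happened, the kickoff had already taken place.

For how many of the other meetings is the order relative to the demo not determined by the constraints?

Forced before the demo: the retro; forced after the demo: the all-hands and the onboarding.
That leaves the client call, the design review, the handoff, the kickoff, the planning session, and the standup with no forced order relative to the demo — 6.

6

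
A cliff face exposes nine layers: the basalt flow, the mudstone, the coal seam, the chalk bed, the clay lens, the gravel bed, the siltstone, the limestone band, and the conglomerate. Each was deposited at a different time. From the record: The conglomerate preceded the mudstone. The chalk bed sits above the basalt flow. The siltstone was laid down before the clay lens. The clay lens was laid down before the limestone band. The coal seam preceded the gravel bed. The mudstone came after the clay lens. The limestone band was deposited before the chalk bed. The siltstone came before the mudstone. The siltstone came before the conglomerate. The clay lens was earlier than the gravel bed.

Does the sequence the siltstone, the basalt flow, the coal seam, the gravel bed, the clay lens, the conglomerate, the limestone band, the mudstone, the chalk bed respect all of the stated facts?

no

The constraints require the clay lens before the gravel bed, but in the proposed sequence the gravel bed appears ahead of the clay lens. That one violation is enough.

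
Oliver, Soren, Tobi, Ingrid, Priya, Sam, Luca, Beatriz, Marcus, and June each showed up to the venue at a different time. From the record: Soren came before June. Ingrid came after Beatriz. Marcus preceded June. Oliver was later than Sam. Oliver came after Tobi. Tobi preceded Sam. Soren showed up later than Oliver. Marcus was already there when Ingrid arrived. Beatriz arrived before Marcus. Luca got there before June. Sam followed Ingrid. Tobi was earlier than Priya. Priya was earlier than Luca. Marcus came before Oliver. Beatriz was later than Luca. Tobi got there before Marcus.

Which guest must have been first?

Tobi

Tobi has a chain of constraints placing them before every other guest, so Tobi must be first.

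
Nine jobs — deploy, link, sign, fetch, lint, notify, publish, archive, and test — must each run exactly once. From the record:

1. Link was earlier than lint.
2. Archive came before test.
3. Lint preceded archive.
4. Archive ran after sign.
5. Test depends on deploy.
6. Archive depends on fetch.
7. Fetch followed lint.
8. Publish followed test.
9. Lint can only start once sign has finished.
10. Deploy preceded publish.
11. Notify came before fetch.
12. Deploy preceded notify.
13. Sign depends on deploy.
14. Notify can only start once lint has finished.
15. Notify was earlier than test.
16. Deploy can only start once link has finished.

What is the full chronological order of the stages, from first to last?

link, deploy, sign, lint, notify, fetch, archive, test, publish

The constraints fix every adjacent pair, so only one ordering works:
link → deploy → sign → lint → notify → fetch → archive → test → publish.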